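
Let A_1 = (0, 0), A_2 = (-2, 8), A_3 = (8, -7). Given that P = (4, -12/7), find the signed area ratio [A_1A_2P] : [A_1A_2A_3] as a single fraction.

[A_1A_2A_3] = ½·(0·(8−(-7)) + (-2)·(-7−0) + 8·(0−8)) = ½·(0 + 14 − 64) = -25.
[A_1A_2P] = ½·(0·(8−(-12/7)) + (-2)·(-12/7−0) + 4·(0−8)) = ½·(0 + 24/7 − 32) = -100/7, so the ratio is (-100/7)/(-25) = 4/7.

4/7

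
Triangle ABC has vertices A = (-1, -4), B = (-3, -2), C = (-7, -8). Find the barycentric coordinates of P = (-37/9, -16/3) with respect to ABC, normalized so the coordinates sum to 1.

Signed area of the reference triangle: [ABC] = ½·((-1)·(-2−(-8)) + (-3)·(-8−(-4)) + (-7)·(-4−(-2))) = ½·(-6 + 12 + 14) = 10.
[PBC] = ½·((-37/9)·(-2−(-8)) + (-3)·(-8−(-16/3)) + (-7)·(-16/3−(-2))) = ½·(-74/3 + 8 + 70/3) = 10/3, so the A-coordinate is (10/3)/10 = 1/3.
[APC] = ½·((-1)·(-16/3−(-8)) + (-37/9)·(-8−(-4)) + (-7)·(-4−(-16/3))) = ½·(-8/3 + 148/9 − 28/3) = 20/9, so the B-coordinate is 2/9.
[ABP] = ½·((-1)·(-2−(-16/3)) + (-3)·(-16/3−(-4)) + (-37/9)·(-4−(-2))) = ½·(-10/3 + 4 + 74/9) = 40/9, so the C-coordinate is 4/9.

(1/3, 2/9, 4/9)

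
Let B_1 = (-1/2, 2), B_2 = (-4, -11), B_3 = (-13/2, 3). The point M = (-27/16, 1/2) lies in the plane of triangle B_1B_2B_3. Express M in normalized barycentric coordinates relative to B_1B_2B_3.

Signed area of the reference triangle: [B_1B_2B_3] = ½·((-1/2)·(-11−3) + (-4)·(3−2) + (-13/2)·(2−(-11))) = ½·(7 − 4 − 169/2) = -163/4.
[MB_2B_3] = ½·((-27/16)·(-11−3) + (-4)·(3−(1/2)) + (-13/2)·(1/2−(-11))) = ½·(189/8 − 10 − 299/4) = -489/16, so the B_1-coordinate is (-489/16)/(-163/4) = 3/4.
[B_1MB_3] = ½·((-1/2)·(1/2−3) + (-27/16)·(3−2) + (-13/2)·(2−(1/2))) = ½·(5/4 − 27/16 − 39/4) = -163/32, so the B_2-coordinate is 1/8.
[B_1B_2M] = ½·((-1/2)·(-11−(1/2)) + (-4)·(1/2−2) + (-27/16)·(2−(-11))) = ½·(23/4 + 6 − 351/16) = -163/32, so the B_3-coordinate is 1/8.

(3/4, 1/8, 1/8)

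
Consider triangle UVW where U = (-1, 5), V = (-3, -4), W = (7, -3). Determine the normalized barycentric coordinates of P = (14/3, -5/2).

(1/12, 1/6, 3/4)

Signed area of the reference triangle: [UVW] = ½·((-1)·(-4−(-3)) + (-3)·(-3−5) + 7·(5−(-4))) = ½·(1 + 24 + 63) = 44.
[PVW] = ½·((14/3)·(-4−(-3)) + (-3)·(-3−(-5/2)) + 7·(-5/2−(-4))) = ½·(-14/3 + 3/2 + 21/2) = 11/3, so the U-coordinate is (11/3)/44 = 1/12.
[UPW] = ½·((-1)·(-5/2−(-3)) + (14/3)·(-3−5) + 7·(5−(-5/2))) = ½·(-1/2 − 112/3 + 105/2) = 22/3, so the V-coordinate is 1/6.
[UVP] = ½·((-1)·(-4−(-5/2)) + (-3)·(-5/2−5) + (14/3)·(5−(-4))) = ½·(3/2 + 45/2 + 42) = 33, so the W-coordinate is 3/4.
Check: 1/12 + 1/6 + 3/4 = 1.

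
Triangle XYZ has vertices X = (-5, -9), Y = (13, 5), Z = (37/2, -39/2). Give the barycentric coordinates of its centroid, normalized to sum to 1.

(1/3, 1/3, 1/3)

The centroid is the average of the vertices, so each weight is 1/3.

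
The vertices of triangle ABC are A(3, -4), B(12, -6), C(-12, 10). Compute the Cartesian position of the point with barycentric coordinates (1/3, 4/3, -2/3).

P = (1/3)·A + (4/3)·B + (-2/3)·C.
x-coordinate: (1/3)·3 + (4/3)·12 + (-2/3)·(-12) = 25.
y-coordinate: (1/3)·(-4) + (4/3)·(-6) + (-2/3)·10 = -16.

(25, -16)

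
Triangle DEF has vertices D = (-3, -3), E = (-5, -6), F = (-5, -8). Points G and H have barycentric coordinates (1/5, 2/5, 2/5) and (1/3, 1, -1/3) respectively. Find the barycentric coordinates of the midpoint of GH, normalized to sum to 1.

Since both coordinate triples sum to 1, the midpoint's barycentrics are the componentwise average.
(1/5+1/3)/2 = 4/15; similarly 7/10 and 1/30.

(4/15, 7/10, 1/30)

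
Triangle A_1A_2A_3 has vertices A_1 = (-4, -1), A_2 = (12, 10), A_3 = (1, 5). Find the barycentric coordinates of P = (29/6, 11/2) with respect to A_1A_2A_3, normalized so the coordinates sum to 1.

(1/3, 1/2, 1/6)

Signed area of the reference triangle: [A_1A_2A_3] = ½·((-4)·(10−5) + 12·(5−(-1)) + 1·(-1−10)) = ½·(-20 + 72 − 11) = 41/2.
[PA_2A_3] = ½·((29/6)·(10−5) + 12·(5−(11/2)) + 1·(11/2−10)) = ½·(145/6 − 6 − 9/2) = 41/6, so the A_1-coordinate is (41/6)/(41/2) = 1/3.
[A_1PA_3] = ½·((-4)·(11/2−5) + (29/6)·(5−(-1)) + 1·(-1−(11/2))) = ½·(-2 + 29 − 13/2) = 41/4, so the A_2-coordinate is 1/2.
[A_1A_2P] = ½·((-4)·(10−(11/2)) + 12·(11/2−(-1)) + (29/6)·(-1−10)) = ½·(-18 + 78 − 319/6) = 41/12, so the A_3-coordinate is 1/6.
Check: 1/3 + 1/2 + 1/6 = 1.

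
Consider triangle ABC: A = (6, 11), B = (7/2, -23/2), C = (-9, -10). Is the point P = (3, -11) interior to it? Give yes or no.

Barycentric coordinates of P: (11/570, 89/95, 5/114).
The three coordinates are positive, positive, positive; a point is interior exactly when all three are positive.

yes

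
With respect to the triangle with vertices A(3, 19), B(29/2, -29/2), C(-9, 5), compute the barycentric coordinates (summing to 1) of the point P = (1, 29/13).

Signed area of the reference triangle: [ABC] = ½·(3·(-29/2−5) + (29/2)·(5−19) + (-9)·(19−(-29/2))) = ½·(-117/2 − 203 − 603/2) = -563/2.
[PBC] = ½·(1·(-29/2−5) + (29/2)·(5−(29/13)) + (-9)·(29/13−(-29/2))) = ½·(-39/2 + 522/13 − 3915/26) = -1689/26, so the A-coordinate is (-1689/26)/(-563/2) = 3/13.
[APC] = ½·(3·(29/13−5) + 1·(5−19) + (-9)·(19−(29/13))) = ½·(-108/13 − 14 − 1962/13) = -1126/13, so the B-coordinate is 4/13.
[ABP] = ½·(3·(-29/2−(29/13)) + (29/2)·(29/13−19) + 1·(19−(-29/2))) = ½·(-1305/26 − 3161/13 + 67/2) = -1689/13, so the C-coordinate is 6/13.

(3/13, 4/13, 6/13)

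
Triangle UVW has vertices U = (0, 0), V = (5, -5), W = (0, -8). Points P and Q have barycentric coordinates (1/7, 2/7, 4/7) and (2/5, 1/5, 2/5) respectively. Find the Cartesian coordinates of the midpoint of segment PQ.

Barycentric coordinates of the midpoint are the average: (19/70, 17/70, 17/35).
Converting: (19/70)·U + (17/70)·V + (17/35)·W = (17/14, -51/10).

(17/14, -51/10)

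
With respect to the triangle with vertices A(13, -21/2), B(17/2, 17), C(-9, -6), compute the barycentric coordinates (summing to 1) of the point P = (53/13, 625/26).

(-5/13, 16/13, 2/13)

Signed area of the reference triangle: [ABC] = ½·(13·(17−(-6)) + (17/2)·(-6−(-21/2)) + (-9)·(-21/2−17)) = ½·(299 + 153/4 + 495/2) = 2339/8.
[PBC] = ½·((53/13)·(17−(-6)) + (17/2)·(-6−(625/26)) + (-9)·(625/26−17)) = ½·(1219/13 − 13277/52 − 1647/26) = -11695/104, so the A-coordinate is (-11695/104)/(2339/8) = -5/13.
[APC] = ½·(13·(625/26−(-6)) + (53/13)·(-6−(-21/2)) + (-9)·(-21/2−(625/26))) = ½·(781/2 + 477/26 + 4041/13) = 4678/13, so the B-coordinate is 16/13.
[ABP] = ½·(13·(17−(625/26)) + (17/2)·(625/26−(-21/2)) + (53/13)·(-21/2−17)) = ½·(-183/2 + 7633/26 − 2915/26) = 2339/52, so the C-coordinate is 2/13.
Check: -5/13 + 16/13 + 2/13 = 1.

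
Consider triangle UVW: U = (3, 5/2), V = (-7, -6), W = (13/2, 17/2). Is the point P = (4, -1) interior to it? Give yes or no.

no

Barycentric coordinates of P: (368/121, -73/121, -174/121).
The three coordinates are positive, negative, negative; a point is interior exactly when all three are positive.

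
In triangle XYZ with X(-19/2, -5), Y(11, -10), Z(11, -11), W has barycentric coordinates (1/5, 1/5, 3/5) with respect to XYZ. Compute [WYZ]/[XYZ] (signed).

1/5

The signed ratio [WYZ]/[XYZ] equals the barycentric coordinate of W at vertex X, which is 1/5.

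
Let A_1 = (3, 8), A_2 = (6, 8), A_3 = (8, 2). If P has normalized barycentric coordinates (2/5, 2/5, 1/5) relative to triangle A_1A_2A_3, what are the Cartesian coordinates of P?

(26/5, 34/5)

P = (2/5)·A_1 + (2/5)·A_2 + (1/5)·A_3.
x-coordinate: (2/5)·3 + (2/5)·6 + (1/5)·8 = 26/5.
y-coordinate: (2/5)·8 + (2/5)·8 + (1/5)·2 = 34/5.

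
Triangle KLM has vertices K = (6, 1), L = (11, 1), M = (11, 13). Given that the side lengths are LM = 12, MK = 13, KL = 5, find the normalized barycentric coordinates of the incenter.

The incenter has barycentric coordinates proportional to the opposite side lengths: (12 : 13 : 5).
Normalizing by 12+13+5 = 30 gives (2/5, 13/30, 1/6).

(2/5, 13/30, 1/6)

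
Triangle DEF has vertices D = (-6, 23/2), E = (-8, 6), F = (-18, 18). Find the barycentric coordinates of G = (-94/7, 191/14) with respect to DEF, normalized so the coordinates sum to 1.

Signed area of the reference triangle: [DEF] = ½·((-6)·(6−18) + (-8)·(18−(23/2)) + (-18)·(23/2−6)) = ½·(72 − 52 − 99) = -79/2.
[GEF] = ½·((-94/7)·(6−18) + (-8)·(18−(191/14)) + (-18)·(191/14−6)) = ½·(1128/7 − 244/7 − 963/7) = -79/14, so the D-coordinate is (-79/14)/(-79/2) = 1/7.
[DGF] = ½·((-6)·(191/14−18) + (-94/7)·(18−(23/2)) + (-18)·(23/2−(191/14))) = ½·(183/7 − 611/7 + 270/7) = -79/7, so the E-coordinate is 2/7.
[DEG] = ½·((-6)·(6−(191/14)) + (-8)·(191/14−(23/2)) + (-94/7)·(23/2−6)) = ½·(321/7 − 120/7 − 517/7) = -158/7, so the F-coordinate is 4/7.
Check: 1/7 + 2/7 + 4/7 = 1.

(1/7, 2/7, 4/7)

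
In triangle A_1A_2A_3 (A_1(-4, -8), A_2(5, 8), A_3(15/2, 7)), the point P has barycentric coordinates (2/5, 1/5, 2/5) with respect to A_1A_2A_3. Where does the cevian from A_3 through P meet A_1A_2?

Line A_3P meets A_1A_2 where the A_3-coordinate vanishes; zeroing P's A_3-weight and renormalizing leaves A_1, A_2-weights 2/5 : 1/5 → (2/3, 1/3).
So Q = (2/3)·A_1 + (1/3)·A_2 = (-1, -8/3).

(-1, -8/3)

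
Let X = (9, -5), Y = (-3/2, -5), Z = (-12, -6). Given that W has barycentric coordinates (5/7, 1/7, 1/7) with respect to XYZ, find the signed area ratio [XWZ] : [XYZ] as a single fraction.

The signed ratio [XWZ]/[XYZ] equals the barycentric coordinate of W at vertex Y, which is 1/7.

1/7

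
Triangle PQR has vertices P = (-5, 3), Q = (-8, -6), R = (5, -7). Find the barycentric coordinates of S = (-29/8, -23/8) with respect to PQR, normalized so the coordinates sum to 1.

(3/8, 3/8, 1/4)

Signed area of the reference triangle: [PQR] = ½·((-5)·(-6−(-7)) + (-8)·(-7−3) + 5·(3−(-6))) = ½·(-5 + 80 + 45) = 60.
[SQR] = ½·((-29/8)·(-6−(-7)) + (-8)·(-7−(-23/8)) + 5·(-23/8−(-6))) = ½·(-29/8 + 33 + 125/8) = 45/2, so the P-coordinate is (45/2)/60 = 3/8.
[PSR] = ½·((-5)·(-23/8−(-7)) + (-29/8)·(-7−3) + 5·(3−(-23/8))) = ½·(-165/8 + 145/4 + 235/8) = 45/2, so the Q-coordinate is 3/8.
[PQS] = ½·((-5)·(-6−(-23/8)) + (-8)·(-23/8−3) + (-29/8)·(3−(-6))) = ½·(125/8 + 47 − 261/8) = 15, so the R-coordinate is 1/4.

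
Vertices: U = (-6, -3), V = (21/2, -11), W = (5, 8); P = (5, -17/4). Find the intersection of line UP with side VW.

Barycentric coordinates of P with respect to UVW: (1/4, 1/2, 1/4).
On side VW the U-coordinate is zero; dropping P's U-weight 1/4 and renormalizing the remaining 1/2 : 1/4 gives weights 2/3, 1/3 on V, W.
Q = (2/3)·(21/2, -11) + (1/3)·(5, 8) = (26/3, -14/3).

(26/3, -14/3)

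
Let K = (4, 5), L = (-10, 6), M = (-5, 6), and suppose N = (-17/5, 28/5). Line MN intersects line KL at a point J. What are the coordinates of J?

Barycentric coordinates of N with respect to KLM: (2/5, 2/5, 1/5).
On side KL the M-coordinate is zero; dropping N's M-weight 1/5 and renormalizing the remaining 2/5 : 2/5 gives weights 1/2, 1/2 on K, L.
J = (1/2)·(4, 5) + (1/2)·(-10, 6) = (-3, 11/2).

(-3, 11/2)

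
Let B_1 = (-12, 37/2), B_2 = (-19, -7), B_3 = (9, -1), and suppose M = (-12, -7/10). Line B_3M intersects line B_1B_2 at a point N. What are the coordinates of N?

(-69/4, -5/8)

Barycentric coordinates of M with respect to B_1B_2B_3: (1/5, 3/5, 1/5).
On side B_1B_2 the B_3-coordinate is zero; dropping M's B_3-weight 1/5 and renormalizing the remaining 1/5 : 3/5 gives weights 1/4, 3/4 on B_1, B_2.
N = (1/4)·(-12, 37/2) + (3/4)·(-19, -7) = (-69/4, -5/8).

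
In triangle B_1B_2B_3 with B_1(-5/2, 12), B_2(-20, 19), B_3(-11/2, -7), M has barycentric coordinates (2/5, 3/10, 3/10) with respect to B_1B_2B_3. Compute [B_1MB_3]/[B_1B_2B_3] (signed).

3/10

The signed ratio [B_1MB_3]/[B_1B_2B_3] equals the barycentric coordinate of M at vertex B_2, which is 3/10.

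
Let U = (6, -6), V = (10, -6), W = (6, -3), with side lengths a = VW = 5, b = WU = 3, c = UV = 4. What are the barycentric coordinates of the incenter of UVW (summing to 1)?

The incenter has barycentric coordinates proportional to the opposite side lengths: (5 : 3 : 4).
Normalizing by 5+3+4 = 12 gives (5/12, 1/4, 1/3).

(5/12, 1/4, 1/3)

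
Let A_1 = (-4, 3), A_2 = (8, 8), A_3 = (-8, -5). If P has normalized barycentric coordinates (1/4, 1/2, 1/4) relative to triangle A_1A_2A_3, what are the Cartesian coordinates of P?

(1, 7/2)

P = (1/4)·A_1 + (1/2)·A_2 + (1/4)·A_3.
x-coordinate: (1/4)·(-4) + (1/2)·8 + (1/4)·(-8) = 1.
y-coordinate: (1/4)·3 + (1/2)·8 + (1/4)·(-5) = 7/2.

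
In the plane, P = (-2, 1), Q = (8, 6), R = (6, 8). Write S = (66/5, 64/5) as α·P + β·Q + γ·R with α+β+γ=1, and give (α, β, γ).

(-4/5, 2/5, 7/5)

Signed area of the reference triangle: [PQR] = ½·((-2)·(6−8) + 8·(8−1) + 6·(1−6)) = ½·(4 + 56 − 30) = 15.
[SQR] = ½·((66/5)·(6−8) + 8·(8−(64/5)) + 6·(64/5−6)) = ½·(-132/5 − 192/5 + 204/5) = -12, so the P-coordinate is (-12)/15 = -4/5.
[PSR] = ½·((-2)·(64/5−8) + (66/5)·(8−1) + 6·(1−(64/5))) = ½·(-48/5 + 462/5 − 354/5) = 6, so the Q-coordinate is 2/5.
[PQS] = ½·((-2)·(6−(64/5)) + 8·(64/5−1) + (66/5)·(1−6)) = ½·(68/5 + 472/5 − 66) = 21, so the R-coordinate is 7/5.
Check: -4/5 + 2/5 + 7/5 = 1.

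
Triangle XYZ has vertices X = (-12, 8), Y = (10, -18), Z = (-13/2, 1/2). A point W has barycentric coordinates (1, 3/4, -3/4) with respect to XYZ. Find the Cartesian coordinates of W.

W = 1·X + (3/4)·Y + (-3/4)·Z.
x-coordinate: 1·(-12) + (3/4)·10 + (-3/4)·(-13/2) = 3/8.
y-coordinate: 1·8 + (3/4)·(-18) + (-3/4)·(1/2) = -47/8.

(3/8, -47/8)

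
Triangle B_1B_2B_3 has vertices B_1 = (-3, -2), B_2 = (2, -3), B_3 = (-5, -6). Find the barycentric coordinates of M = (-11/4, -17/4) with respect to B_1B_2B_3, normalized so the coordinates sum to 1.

Signed area of the reference triangle: [B_1B_2B_3] = ½·((-3)·(-3−(-6)) + 2·(-6−(-2)) + (-5)·(-2−(-3))) = ½·(-9 − 8 − 5) = -11.
[MB_2B_3] = ½·((-11/4)·(-3−(-6)) + 2·(-6−(-17/4)) + (-5)·(-17/4−(-3))) = ½·(-33/4 − 7/2 + 25/4) = -11/4, so the B_1-coordinate is (-11/4)/(-11) = 1/4.
[B_1MB_3] = ½·((-3)·(-17/4−(-6)) + (-11/4)·(-6−(-2)) + (-5)·(-2−(-17/4))) = ½·(-21/4 + 11 − 45/4) = -11/4, so the B_2-coordinate is 1/4.
[B_1B_2M] = ½·((-3)·(-3−(-17/4)) + 2·(-17/4−(-2)) + (-11/4)·(-2−(-3))) = ½·(-15/4 − 9/2 − 11/4) = -11/2, so the B_3-coordinate is 1/2.

(1/4, 1/4, 1/2)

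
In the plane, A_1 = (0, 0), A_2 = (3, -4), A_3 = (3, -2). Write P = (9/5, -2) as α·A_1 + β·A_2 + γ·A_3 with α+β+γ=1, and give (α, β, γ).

(2/5, 2/5, 1/5)

Signed area of the reference triangle: [A_1A_2A_3] = ½·(0·(-4−(-2)) + 3·(-2−0) + 3·(0−(-4))) = ½·(0 − 6 + 12) = 3.
[PA_2A_3] = ½·((9/5)·(-4−(-2)) + 3·(-2−(-2)) + 3·(-2−(-4))) = ½·(-18/5 + 0 + 6) = 6/5, so the A_1-coordinate is (6/5)/3 = 2/5.
[A_1PA_3] = ½·(0·(-2−(-2)) + (9/5)·(-2−0) + 3·(0−(-2))) = ½·(0 − 18/5 + 6) = 6/5, so the A_2-coordinate is 2/5.
[A_1A_2P] = ½·(0·(-4−(-2)) + 3·(-2−0) + (9/5)·(0−(-4))) = ½·(0 − 6 + 36/5) = 3/5, so the A_3-coordinate is 1/5.
Check: 2/5 + 2/5 + 1/5 = 1.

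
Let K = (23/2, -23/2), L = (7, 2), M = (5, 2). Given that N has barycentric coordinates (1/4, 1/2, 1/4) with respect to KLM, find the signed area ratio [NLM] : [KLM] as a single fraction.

The signed ratio [NLM]/[KLM] equals the barycentric coordinate of N at vertex K, which is 1/4.

1/4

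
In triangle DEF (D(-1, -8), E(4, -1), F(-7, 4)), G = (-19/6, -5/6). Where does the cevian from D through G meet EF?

Barycentric coordinates of G with respect to DEF: (1/3, 1/6, 1/2).
On side EF the D-coordinate is zero; dropping G's D-weight 1/3 and renormalizing the remaining 1/6 : 1/2 gives weights 1/4, 3/4 on E, F.
H = (1/4)·(4, -1) + (3/4)·(-7, 4) = (-17/4, 11/4).

(-17/4, 11/4)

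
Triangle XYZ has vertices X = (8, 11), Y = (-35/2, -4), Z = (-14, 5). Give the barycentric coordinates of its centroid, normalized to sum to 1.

(1/3, 1/3, 1/3)

The centroid is the average of the vertices, so each weight is 1/3.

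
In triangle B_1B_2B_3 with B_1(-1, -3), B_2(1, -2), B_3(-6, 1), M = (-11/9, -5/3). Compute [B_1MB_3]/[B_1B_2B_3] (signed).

[B_1B_2B_3] = ½·((-1)·(-2−1) + 1·(1−(-3)) + (-6)·(-3−(-2))) = ½·(3 + 4 + 6) = 13/2.
[B_1MB_3] = ½·((-1)·(-5/3−1) + (-11/9)·(1−(-3)) + (-6)·(-3−(-5/3))) = ½·(8/3 − 44/9 + 8) = 26/9, so the ratio is (26/9)/(13/2) = 4/9.

4/9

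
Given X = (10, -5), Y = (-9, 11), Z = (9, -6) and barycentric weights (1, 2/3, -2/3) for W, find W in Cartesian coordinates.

W = 1·X + (2/3)·Y + (-2/3)·Z.
x-coordinate: 1·10 + (2/3)·(-9) + (-2/3)·9 = -2.
y-coordinate: 1·(-5) + (2/3)·11 + (-2/3)·(-6) = 19/3.

(-2, 19/3)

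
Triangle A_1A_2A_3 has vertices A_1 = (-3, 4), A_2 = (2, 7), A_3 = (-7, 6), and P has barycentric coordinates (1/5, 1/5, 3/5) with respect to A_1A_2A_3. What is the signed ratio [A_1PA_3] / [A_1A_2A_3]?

1/5

The signed ratio [A_1PA_3]/[A_1A_2A_3] equals the barycentric coordinate of P at vertex A_2, which is 1/5.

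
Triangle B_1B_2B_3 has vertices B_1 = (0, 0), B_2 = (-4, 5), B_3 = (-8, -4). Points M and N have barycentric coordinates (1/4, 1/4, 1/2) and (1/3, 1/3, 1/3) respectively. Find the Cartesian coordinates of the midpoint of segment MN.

Barycentric coordinates of the midpoint are the average: (7/24, 7/24, 5/12).
Converting: (7/24)·B_1 + (7/24)·B_2 + (5/12)·B_3 = (-9/2, -5/24).

(-9/2, -5/24)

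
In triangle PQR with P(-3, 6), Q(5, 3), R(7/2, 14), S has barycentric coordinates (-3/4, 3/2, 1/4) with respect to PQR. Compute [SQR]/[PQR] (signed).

-3/4

The signed ratio [SQR]/[PQR] equals the barycentric coordinate of S at vertex P, which is -3/4.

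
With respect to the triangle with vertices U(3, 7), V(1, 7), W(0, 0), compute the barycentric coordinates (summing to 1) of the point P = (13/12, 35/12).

Signed area of the reference triangle: [UVW] = ½·(3·(7−0) + 1·(0−7) + 0·(7−7)) = ½·(21 − 7 + 0) = 7.
[PVW] = ½·((13/12)·(7−0) + 1·(0−(35/12)) + 0·(35/12−7)) = ½·(91/12 − 35/12 + 0) = 7/3, so the U-coordinate is (7/3)/7 = 1/3.
[UPW] = ½·(3·(35/12−0) + (13/12)·(0−7) + 0·(7−(35/12))) = ½·(35/4 − 91/12 + 0) = 7/12, so the V-coordinate is 1/12.
[UVP] = ½·(3·(7−(35/12)) + 1·(35/12−7) + (13/12)·(7−7)) = ½·(49/4 − 49/12 + 0) = 49/12, so the W-coordinate is 7/12.
Check: 1/3 + 1/12 + 7/12 = 1.

(1/3, 1/12, 7/12)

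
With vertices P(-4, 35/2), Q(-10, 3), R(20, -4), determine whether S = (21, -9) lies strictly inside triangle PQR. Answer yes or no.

no

Barycentric coordinates of S: (-143/477, 197/954, 1043/954).
The three coordinates are negative, positive, positive; a point is interior exactly when all three are positive.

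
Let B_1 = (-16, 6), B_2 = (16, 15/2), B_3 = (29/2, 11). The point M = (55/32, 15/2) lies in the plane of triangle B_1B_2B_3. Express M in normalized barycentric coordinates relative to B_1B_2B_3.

Signed area of the reference triangle: [B_1B_2B_3] = ½·((-16)·(15/2−11) + 16·(11−6) + (29/2)·(6−(15/2))) = ½·(56 + 80 − 87/4) = 457/8.
[MB_2B_3] = ½·((55/32)·(15/2−11) + 16·(11−(15/2)) + (29/2)·(15/2−(15/2))) = ½·(-385/64 + 56 + 0) = 3199/128, so the B_1-coordinate is (3199/128)/(457/8) = 7/16.
[B_1MB_3] = ½·((-16)·(15/2−11) + (55/32)·(11−6) + (29/2)·(6−(15/2))) = ½·(56 + 275/32 − 87/4) = 1371/64, so the B_2-coordinate is 3/8.
[B_1B_2M] = ½·((-16)·(15/2−(15/2)) + 16·(15/2−6) + (55/32)·(6−(15/2))) = ½·(0 + 24 − 165/64) = 1371/128, so the B_3-coordinate is 3/16.

(7/16, 3/8, 3/16)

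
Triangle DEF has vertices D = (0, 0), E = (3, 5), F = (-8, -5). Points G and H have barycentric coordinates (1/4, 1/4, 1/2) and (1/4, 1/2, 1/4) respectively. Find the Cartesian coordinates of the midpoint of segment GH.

(-15/8, 0)

Barycentric coordinates of the midpoint are the average: (1/4, 3/8, 3/8).
Converting: (1/4)·D + (3/8)·E + (3/8)·F = (-15/8, 0).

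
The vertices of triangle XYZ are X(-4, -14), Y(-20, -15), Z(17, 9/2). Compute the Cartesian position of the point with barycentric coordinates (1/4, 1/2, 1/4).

W = (1/4)·X + (1/2)·Y + (1/4)·Z.
x-coordinate: (1/4)·(-4) + (1/2)·(-20) + (1/4)·17 = -27/4.
y-coordinate: (1/4)·(-14) + (1/2)·(-15) + (1/4)·(9/2) = -79/8.

(-27/4, -79/8)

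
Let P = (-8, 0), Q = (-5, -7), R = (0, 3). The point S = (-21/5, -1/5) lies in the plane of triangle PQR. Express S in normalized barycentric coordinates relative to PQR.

(2/5, 1/5, 2/5)

Signed area of the reference triangle: [PQR] = ½·((-8)·(-7−3) + (-5)·(3−0) + 0·(0−(-7))) = ½·(80 − 15 + 0) = 65/2.
[SQR] = ½·((-21/5)·(-7−3) + (-5)·(3−(-1/5)) + 0·(-1/5−(-7))) = ½·(42 − 16 + 0) = 13, so the P-coordinate is 13/(65/2) = 2/5.
[PSR] = ½·((-8)·(-1/5−3) + (-21/5)·(3−0) + 0·(0−(-1/5))) = ½·(128/5 − 63/5 + 0) = 13/2, so the Q-coordinate is 1/5.
[PQS] = ½·((-8)·(-7−(-1/5)) + (-5)·(-1/5−0) + (-21/5)·(0−(-7))) = ½·(272/5 + 1 − 147/5) = 13, so the R-coordinate is 2/5.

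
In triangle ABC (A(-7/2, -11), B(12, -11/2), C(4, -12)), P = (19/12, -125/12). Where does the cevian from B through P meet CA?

(-1/2, -57/5)

Barycentric coordinates of P with respect to ABC: (1/2, 1/6, 1/3).
On side CA the B-coordinate is zero; dropping P's B-weight 1/6 and renormalizing the remaining 1/3 : 1/2 gives weights 2/5, 3/5 on C, A.
Q = (2/5)·(4, -12) + (3/5)·(-7/2, -11) = (-1/2, -57/5).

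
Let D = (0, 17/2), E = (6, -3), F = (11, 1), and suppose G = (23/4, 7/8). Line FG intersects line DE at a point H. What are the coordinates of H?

(4, 5/6)

Barycentric coordinates of G with respect to DEF: (1/4, 1/2, 1/4).
On side DE the F-coordinate is zero; dropping G's F-weight 1/4 and renormalizing the remaining 1/4 : 1/2 gives weights 1/3, 2/3 on D, E.
H = (1/3)·(0, 17/2) + (2/3)·(6, -3) = (4, 5/6).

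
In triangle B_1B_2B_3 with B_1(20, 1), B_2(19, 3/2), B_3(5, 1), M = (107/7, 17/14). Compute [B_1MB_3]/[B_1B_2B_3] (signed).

[B_1B_2B_3] = ½·(20·(3/2−1) + 19·(1−1) + 5·(1−(3/2))) = ½·(10 + 0 − 5/2) = 15/4.
[B_1MB_3] = ½·(20·(17/14−1) + (107/7)·(1−1) + 5·(1−(17/14))) = ½·(30/7 + 0 − 15/14) = 45/28, so the ratio is (45/28)/(15/4) = 3/7.

3/7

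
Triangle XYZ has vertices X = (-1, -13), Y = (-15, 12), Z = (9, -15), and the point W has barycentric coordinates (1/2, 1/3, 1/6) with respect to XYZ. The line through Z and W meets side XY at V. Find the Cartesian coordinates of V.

(-33/5, -3)

Line ZW meets XY where the Z-coordinate vanishes; zeroing W's Z-weight and renormalizing leaves X, Y-weights 1/2 : 1/3 → (3/5, 2/5).
So V = (3/5)·X + (2/5)·Y = (-33/5, -3).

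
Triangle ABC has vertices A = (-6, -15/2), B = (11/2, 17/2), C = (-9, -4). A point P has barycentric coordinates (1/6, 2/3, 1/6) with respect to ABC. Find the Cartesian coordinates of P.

P = (1/6)·A + (2/3)·B + (1/6)·C.
x-coordinate: (1/6)·(-6) + (2/3)·(11/2) + (1/6)·(-9) = 7/6.
y-coordinate: (1/6)·(-15/2) + (2/3)·(17/2) + (1/6)·(-4) = 15/4.

(7/6, 15/4)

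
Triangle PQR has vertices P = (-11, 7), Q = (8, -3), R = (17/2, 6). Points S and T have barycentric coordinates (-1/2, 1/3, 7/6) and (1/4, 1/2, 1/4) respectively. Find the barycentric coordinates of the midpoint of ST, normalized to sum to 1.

(-1/8, 5/12, 17/24)

Since both coordinate triples sum to 1, the midpoint's barycentrics are the componentwise average.
(-1/2+1/4)/2 = -1/8; similarly 5/12 and 17/24.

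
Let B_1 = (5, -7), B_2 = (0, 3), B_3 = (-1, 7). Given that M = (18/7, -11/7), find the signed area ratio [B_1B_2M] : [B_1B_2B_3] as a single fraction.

[B_1B_2B_3] = ½·(5·(3−7) + 0·(7−(-7)) + (-1)·(-7−3)) = ½·(-20 + 0 + 10) = -5.
[B_1B_2M] = ½·(5·(3−(-11/7)) + 0·(-11/7−(-7)) + (18/7)·(-7−3)) = ½·(160/7 + 0 − 180/7) = -10/7, so the ratio is (-10/7)/(-5) = 2/7.

2/7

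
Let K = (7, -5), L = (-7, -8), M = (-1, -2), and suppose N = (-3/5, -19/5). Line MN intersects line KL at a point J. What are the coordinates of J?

Barycentric coordinates of N with respect to KLM: (1/5, 1/5, 3/5).
On side KL the M-coordinate is zero; dropping N's M-weight 3/5 and renormalizing the remaining 1/5 : 1/5 gives weights 1/2, 1/2 on K, L.
J = (1/2)·(7, -5) + (1/2)·(-7, -8) = (0, -13/2).

(0, -13/2)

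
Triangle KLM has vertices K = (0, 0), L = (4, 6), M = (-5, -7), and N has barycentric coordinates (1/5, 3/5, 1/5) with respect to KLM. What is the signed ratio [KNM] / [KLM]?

3/5

The signed ratio [KNM]/[KLM] equals the barycentric coordinate of N at vertex L, which is 3/5.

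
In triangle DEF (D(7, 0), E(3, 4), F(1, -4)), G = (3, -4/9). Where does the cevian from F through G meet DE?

Barycentric coordinates of G with respect to DEF: (2/9, 1/3, 4/9).
On side DE the F-coordinate is zero; dropping G's F-weight 4/9 and renormalizing the remaining 2/9 : 1/3 gives weights 2/5, 3/5 on D, E.
H = (2/5)·(7, 0) + (3/5)·(3, 4) = (23/5, 12/5).

(23/5, 12/5)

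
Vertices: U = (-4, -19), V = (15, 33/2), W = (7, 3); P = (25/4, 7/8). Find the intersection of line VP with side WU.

(10/3, -13/3)

Barycentric coordinates of P with respect to UVW: (1/4, 1/4, 1/2).
On side WU the V-coordinate is zero; dropping P's V-weight 1/4 and renormalizing the remaining 1/2 : 1/4 gives weights 2/3, 1/3 on W, U.
Q = (2/3)·(7, 3) + (1/3)·(-4, -19) = (10/3, -13/3).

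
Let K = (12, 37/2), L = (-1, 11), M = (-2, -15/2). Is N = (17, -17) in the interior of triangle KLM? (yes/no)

no

Barycentric coordinates of N: (361/233, -627/233, 499/233).
The three coordinates are positive, negative, positive; a point is interior exactly when all three are positive.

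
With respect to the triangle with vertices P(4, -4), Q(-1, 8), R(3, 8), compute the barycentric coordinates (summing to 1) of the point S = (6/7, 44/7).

(1/7, 4/7, 2/7)

Signed area of the reference triangle: [PQR] = ½·(4·(8−8) + (-1)·(8−(-4)) + 3·(-4−8)) = ½·(0 − 12 − 36) = -24.
[SQR] = ½·((6/7)·(8−8) + (-1)·(8−(44/7)) + 3·(44/7−8)) = ½·(0 − 12/7 − 36/7) = -24/7, so the P-coordinate is (-24/7)/(-24) = 1/7.
[PSR] = ½·(4·(44/7−8) + (6/7)·(8−(-4)) + 3·(-4−(44/7))) = ½·(-48/7 + 72/7 − 216/7) = -96/7, so the Q-coordinate is 4/7.
[PQS] = ½·(4·(8−(44/7)) + (-1)·(44/7−(-4)) + (6/7)·(-4−8)) = ½·(48/7 − 72/7 − 72/7) = -48/7, so the R-coordinate is 2/7.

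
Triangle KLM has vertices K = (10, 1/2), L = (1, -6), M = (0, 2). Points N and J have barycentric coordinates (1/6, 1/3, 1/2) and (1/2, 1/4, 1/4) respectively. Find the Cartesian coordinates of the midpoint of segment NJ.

(29/8, -5/6)

Barycentric coordinates of the midpoint are the average: (1/3, 7/24, 3/8).
Converting: (1/3)·K + (7/24)·L + (3/8)·M = (29/8, -5/6).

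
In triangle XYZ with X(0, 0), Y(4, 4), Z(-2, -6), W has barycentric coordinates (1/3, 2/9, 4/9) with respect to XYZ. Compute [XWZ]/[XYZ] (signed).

The signed ratio [XWZ]/[XYZ] equals the barycentric coordinate of W at vertex Y, which is 2/9.

2/9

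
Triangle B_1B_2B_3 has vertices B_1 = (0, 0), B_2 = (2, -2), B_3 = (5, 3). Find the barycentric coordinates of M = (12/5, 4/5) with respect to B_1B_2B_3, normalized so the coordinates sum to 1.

(2/5, 1/5, 2/5)

Signed area of the reference triangle: [B_1B_2B_3] = ½·(0·(-2−3) + 2·(3−0) + 5·(0−(-2))) = ½·(0 + 6 + 10) = 8.
[MB_2B_3] = ½·((12/5)·(-2−3) + 2·(3−(4/5)) + 5·(4/5−(-2))) = ½·(-12 + 22/5 + 14) = 16/5, so the B_1-coordinate is (16/5)/8 = 2/5.
[B_1MB_3] = ½·(0·(4/5−3) + (12/5)·(3−0) + 5·(0−(4/5))) = ½·(0 + 36/5 − 4) = 8/5, so the B_2-coordinate is 1/5.
[B_1B_2M] = ½·(0·(-2−(4/5)) + 2·(4/5−0) + (12/5)·(0−(-2))) = ½·(0 + 8/5 + 24/5) = 16/5, so the B_3-coordinate is 2/5.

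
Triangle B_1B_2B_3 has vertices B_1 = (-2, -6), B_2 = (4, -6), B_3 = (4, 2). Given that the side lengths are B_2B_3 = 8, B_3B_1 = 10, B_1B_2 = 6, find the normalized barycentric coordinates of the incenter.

The incenter has barycentric coordinates proportional to the opposite side lengths: (8 : 10 : 6).
Normalizing by 8+10+6 = 24 gives (1/3, 5/12, 1/4).

(1/3, 5/12, 1/4)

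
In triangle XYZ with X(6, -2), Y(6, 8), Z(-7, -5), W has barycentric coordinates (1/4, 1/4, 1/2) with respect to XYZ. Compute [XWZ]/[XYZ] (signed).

1/4

The signed ratio [XWZ]/[XYZ] equals the barycentric coordinate of W at vertex Y, which is 1/4.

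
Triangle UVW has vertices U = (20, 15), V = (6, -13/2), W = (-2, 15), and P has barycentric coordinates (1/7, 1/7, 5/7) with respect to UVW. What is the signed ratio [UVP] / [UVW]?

The signed ratio [UVP]/[UVW] equals the barycentric coordinate of P at vertex W, which is 5/7.

5/7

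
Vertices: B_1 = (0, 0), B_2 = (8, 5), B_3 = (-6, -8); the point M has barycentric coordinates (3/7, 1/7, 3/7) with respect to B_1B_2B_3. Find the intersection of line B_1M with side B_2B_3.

Line B_1M meets B_2B_3 where the B_1-coordinate vanishes; zeroing M's B_1-weight and renormalizing leaves B_2, B_3-weights 1/7 : 3/7 → (1/4, 3/4).
So N = (1/4)·B_2 + (3/4)·B_3 = (-5/2, -19/4).

(-5/2, -19/4)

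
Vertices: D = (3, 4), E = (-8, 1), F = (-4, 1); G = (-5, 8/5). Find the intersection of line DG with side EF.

Barycentric coordinates of G with respect to DEF: (1/5, 3/5, 1/5).
On side EF the D-coordinate is zero; dropping G's D-weight 1/5 and renormalizing the remaining 3/5 : 1/5 gives weights 3/4, 1/4 on E, F.
H = (3/4)·(-8, 1) + (1/4)·(-4, 1) = (-7, 1).

(-7, 1)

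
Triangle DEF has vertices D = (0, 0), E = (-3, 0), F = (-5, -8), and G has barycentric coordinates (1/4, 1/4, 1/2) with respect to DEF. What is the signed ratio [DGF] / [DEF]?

1/4

The signed ratio [DGF]/[DEF] equals the barycentric coordinate of G at vertex E, which is 1/4.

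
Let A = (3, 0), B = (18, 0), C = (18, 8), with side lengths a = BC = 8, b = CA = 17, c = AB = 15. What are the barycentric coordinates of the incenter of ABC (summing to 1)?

(1/5, 17/40, 3/8)

The incenter has barycentric coordinates proportional to the opposite side lengths: (8 : 17 : 15).
Normalizing by 8+17+15 = 40 gives (1/5, 17/40, 3/8).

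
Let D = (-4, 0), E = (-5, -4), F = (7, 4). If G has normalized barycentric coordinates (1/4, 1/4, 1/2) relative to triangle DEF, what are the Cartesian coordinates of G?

(5/4, 1)

G = (1/4)·D + (1/4)·E + (1/2)·F.
x-coordinate: (1/4)·(-4) + (1/4)·(-5) + (1/2)·7 = 5/4.
y-coordinate: (1/4)·0 + (1/4)·(-4) + (1/2)·4 = 1.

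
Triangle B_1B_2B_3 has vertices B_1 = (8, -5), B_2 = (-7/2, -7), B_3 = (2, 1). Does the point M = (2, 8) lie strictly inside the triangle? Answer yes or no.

no

Barycentric coordinates of M: (-77/162, -14/27, 323/162).
The three coordinates are negative, negative, positive; a point is interior exactly when all three are positive.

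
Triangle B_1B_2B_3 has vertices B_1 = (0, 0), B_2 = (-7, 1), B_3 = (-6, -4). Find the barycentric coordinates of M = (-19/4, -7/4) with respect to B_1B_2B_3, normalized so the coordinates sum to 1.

(1/4, 1/4, 1/2)

Signed area of the reference triangle: [B_1B_2B_3] = ½·(0·(1−(-4)) + (-7)·(-4−0) + (-6)·(0−1)) = ½·(0 + 28 + 6) = 17.
[MB_2B_3] = ½·((-19/4)·(1−(-4)) + (-7)·(-4−(-7/4)) + (-6)·(-7/4−1)) = ½·(-95/4 + 63/4 + 33/2) = 17/4, so the B_1-coordinate is (17/4)/17 = 1/4.
[B_1MB_3] = ½·(0·(-7/4−(-4)) + (-19/4)·(-4−0) + (-6)·(0−(-7/4))) = ½·(0 + 19 − 21/2) = 17/4, so the B_2-coordinate is 1/4.
[B_1B_2M] = ½·(0·(1−(-7/4)) + (-7)·(-7/4−0) + (-19/4)·(0−1)) = ½·(0 + 49/4 + 19/4) = 17/2, so the B_3-coordinate is 1/2.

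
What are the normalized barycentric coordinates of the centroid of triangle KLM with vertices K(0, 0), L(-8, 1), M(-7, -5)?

(1/3, 1/3, 1/3)

The centroid is the average of the vertices, so each weight is 1/3.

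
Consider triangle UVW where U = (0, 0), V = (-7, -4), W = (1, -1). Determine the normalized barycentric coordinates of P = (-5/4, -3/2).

(1/4, 1/4, 1/2)

Signed area of the reference triangle: [UVW] = ½·(0·(-4−(-1)) + (-7)·(-1−0) + 1·(0−(-4))) = ½·(0 + 7 + 4) = 11/2.
[PVW] = ½·((-5/4)·(-4−(-1)) + (-7)·(-1−(-3/2)) + 1·(-3/2−(-4))) = ½·(15/4 − 7/2 + 5/2) = 11/8, so the U-coordinate is (11/8)/(11/2) = 1/4.
[UPW] = ½·(0·(-3/2−(-1)) + (-5/4)·(-1−0) + 1·(0−(-3/2))) = ½·(0 + 5/4 + 3/2) = 11/8, so the V-coordinate is 1/4.
[UVP] = ½·(0·(-4−(-3/2)) + (-7)·(-3/2−0) + (-5/4)·(0−(-4))) = ½·(0 + 21/2 − 5) = 11/4, so the W-coordinate is 1/2.
Check: 1/4 + 1/4 + 1/2 = 1.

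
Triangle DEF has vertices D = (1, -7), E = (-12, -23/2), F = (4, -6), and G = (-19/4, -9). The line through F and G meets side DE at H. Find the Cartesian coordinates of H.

(-23/3, -10)

Barycentric coordinates of G with respect to DEF: (1/4, 1/2, 1/4).
On side DE the F-coordinate is zero; dropping G's F-weight 1/4 and renormalizing the remaining 1/4 : 1/2 gives weights 1/3, 2/3 on D, E.
H = (1/3)·(1, -7) + (2/3)·(-12, -23/2) = (-23/3, -10).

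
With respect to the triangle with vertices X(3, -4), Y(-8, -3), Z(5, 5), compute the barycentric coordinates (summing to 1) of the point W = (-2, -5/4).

(1/4, 1/2, 1/4)

Signed area of the reference triangle: [XYZ] = ½·(3·(-3−5) + (-8)·(5−(-4)) + 5·(-4−(-3))) = ½·(-24 − 72 − 5) = -101/2.
[WYZ] = ½·((-2)·(-3−5) + (-8)·(5−(-5/4)) + 5·(-5/4−(-3))) = ½·(16 − 50 + 35/4) = -101/8, so the X-coordinate is (-101/8)/(-101/2) = 1/4.
[XWZ] = ½·(3·(-5/4−5) + (-2)·(5−(-4)) + 5·(-4−(-5/4))) = ½·(-75/4 − 18 − 55/4) = -101/4, so the Y-coordinate is 1/2.
[XYW] = ½·(3·(-3−(-5/4)) + (-8)·(-5/4−(-4)) + (-2)·(-4−(-3))) = ½·(-21/4 − 22 + 2) = -101/8, so the Z-coordinate is 1/4.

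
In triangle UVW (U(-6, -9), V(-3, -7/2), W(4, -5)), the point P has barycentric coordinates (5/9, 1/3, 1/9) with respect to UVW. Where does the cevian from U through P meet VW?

Line UP meets VW where the U-coordinate vanishes; zeroing P's U-weight and renormalizing leaves V, W-weights 1/3 : 1/9 → (3/4, 1/4).
So Q = (3/4)·V + (1/4)·W = (-5/4, -31/8).

(-5/4, -31/8)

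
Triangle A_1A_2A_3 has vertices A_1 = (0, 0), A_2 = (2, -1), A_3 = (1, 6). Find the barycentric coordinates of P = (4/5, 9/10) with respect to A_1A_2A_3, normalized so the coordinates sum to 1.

(1/2, 3/10, 1/5)

Signed area of the reference triangle: [A_1A_2A_3] = ½·(0·(-1−6) + 2·(6−0) + 1·(0−(-1))) = ½·(0 + 12 + 1) = 13/2.
[PA_2A_3] = ½·((4/5)·(-1−6) + 2·(6−(9/10)) + 1·(9/10−(-1))) = ½·(-28/5 + 51/5 + 19/10) = 13/4, so the A_1-coordinate is (13/4)/(13/2) = 1/2.
[A_1PA_3] = ½·(0·(9/10−6) + (4/5)·(6−0) + 1·(0−(9/10))) = ½·(0 + 24/5 − 9/10) = 39/20, so the A_2-coordinate is 3/10.
[A_1A_2P] = ½·(0·(-1−(9/10)) + 2·(9/10−0) + (4/5)·(0−(-1))) = ½·(0 + 9/5 + 4/5) = 13/10, so the A_3-coordinate is 1/5.
Check: 1/2 + 3/10 + 1/5 = 1.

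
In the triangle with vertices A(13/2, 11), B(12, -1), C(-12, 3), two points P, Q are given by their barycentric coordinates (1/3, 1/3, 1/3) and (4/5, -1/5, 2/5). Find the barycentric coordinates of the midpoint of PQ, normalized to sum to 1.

(17/30, 1/15, 11/30)

Since both coordinate triples sum to 1, the midpoint's barycentrics are the componentwise average.
(1/3+4/5)/2 = 17/30; similarly 1/15 and 11/30.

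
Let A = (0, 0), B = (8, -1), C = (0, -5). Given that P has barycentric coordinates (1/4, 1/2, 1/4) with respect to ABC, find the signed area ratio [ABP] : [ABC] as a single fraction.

The signed ratio [ABP]/[ABC] equals the barycentric coordinate of P at vertex C, which is 1/4.

1/4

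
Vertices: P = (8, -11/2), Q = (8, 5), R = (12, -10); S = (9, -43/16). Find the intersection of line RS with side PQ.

(8, -1/4)

Barycentric coordinates of S with respect to PQR: (3/8, 3/8, 1/4).
On side PQ the R-coordinate is zero; dropping S's R-weight 1/4 and renormalizing the remaining 3/8 : 3/8 gives weights 1/2, 1/2 on P, Q.
T = (1/2)·(8, -11/2) + (1/2)·(8, 5) = (8, -1/4).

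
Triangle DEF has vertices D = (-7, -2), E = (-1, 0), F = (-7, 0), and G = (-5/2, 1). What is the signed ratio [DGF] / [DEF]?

3/4

[DEF] = ½·((-7)·(0−0) + (-1)·(0−(-2)) + (-7)·(-2−0)) = ½·(0 − 2 + 14) = 6.
[DGF] = ½·((-7)·(1−0) + (-5/2)·(0−(-2)) + (-7)·(-2−1)) = ½·(-7 − 5 + 21) = 9/2, so the ratio is (9/2)/6 = 3/4.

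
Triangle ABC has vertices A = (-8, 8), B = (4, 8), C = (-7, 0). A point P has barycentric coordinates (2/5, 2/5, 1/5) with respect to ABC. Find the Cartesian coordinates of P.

(-3, 32/5)

P = (2/5)·A + (2/5)·B + (1/5)·C.
x-coordinate: (2/5)·(-8) + (2/5)·4 + (1/5)·(-7) = -3.
y-coordinate: (2/5)·8 + (2/5)·8 + (1/5)·0 = 32/5.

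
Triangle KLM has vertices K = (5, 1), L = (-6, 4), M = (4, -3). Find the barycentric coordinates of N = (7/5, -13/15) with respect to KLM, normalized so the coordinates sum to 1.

Signed area of the reference triangle: [KLM] = ½·(5·(4−(-3)) + (-6)·(-3−1) + 4·(1−4)) = ½·(35 + 24 − 12) = 47/2.
[NLM] = ½·((7/5)·(4−(-3)) + (-6)·(-3−(-13/15)) + 4·(-13/15−4)) = ½·(49/5 + 64/5 − 292/15) = 47/30, so the K-coordinate is (47/30)/(47/2) = 1/15.
[KNM] = ½·(5·(-13/15−(-3)) + (7/5)·(-3−1) + 4·(1−(-13/15))) = ½·(32/3 − 28/5 + 112/15) = 94/15, so the L-coordinate is 4/15.
[KLN] = ½·(5·(4−(-13/15)) + (-6)·(-13/15−1) + (7/5)·(1−4)) = ½·(73/3 + 56/5 − 21/5) = 47/3, so the M-coordinate is 2/3.
Check: 1/15 + 4/15 + 2/3 = 1.

(1/15, 4/15, 2/3)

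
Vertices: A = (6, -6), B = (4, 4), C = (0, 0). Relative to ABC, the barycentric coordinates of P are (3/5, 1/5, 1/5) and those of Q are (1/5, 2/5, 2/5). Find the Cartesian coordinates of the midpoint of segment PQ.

(18/5, -6/5)

Barycentric coordinates of the midpoint are the average: (2/5, 3/10, 3/10).
Converting: (2/5)·A + (3/10)·B + (3/10)·C = (18/5, -6/5).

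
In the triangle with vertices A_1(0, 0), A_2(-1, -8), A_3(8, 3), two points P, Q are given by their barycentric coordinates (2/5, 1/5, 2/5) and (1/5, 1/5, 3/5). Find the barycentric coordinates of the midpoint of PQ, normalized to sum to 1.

Since both coordinate triples sum to 1, the midpoint's barycentrics are the componentwise average.
(2/5+1/5)/2 = 3/10; similarly 1/5 and 1/2.

(3/10, 1/5, 1/2)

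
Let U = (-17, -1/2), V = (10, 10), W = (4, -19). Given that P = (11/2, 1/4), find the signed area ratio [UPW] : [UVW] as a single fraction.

3/5

[UVW] = ½·((-17)·(10−(-19)) + 10·(-19−(-1/2)) + 4·(-1/2−10)) = ½·(-493 − 185 − 42) = -360.
[UPW] = ½·((-17)·(1/4−(-19)) + (11/2)·(-19−(-1/2)) + 4·(-1/2−(1/4))) = ½·(-1309/4 − 407/4 − 3) = -216, so the ratio is (-216)/(-360) = 3/5.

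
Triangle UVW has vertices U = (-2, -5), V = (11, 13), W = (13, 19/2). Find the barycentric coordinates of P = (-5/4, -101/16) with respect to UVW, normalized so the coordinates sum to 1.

(1, -3/8, 3/8)

Signed area of the reference triangle: [UVW] = ½·((-2)·(13−(19/2)) + 11·(19/2−(-5)) + 13·(-5−13)) = ½·(-7 + 319/2 − 234) = -163/4.
[PVW] = ½·((-5/4)·(13−(19/2)) + 11·(19/2−(-101/16)) + 13·(-101/16−13)) = ½·(-35/8 + 2783/16 − 4017/16) = -163/4, so the U-coordinate is (-163/4)/(-163/4) = 1.
[UPW] = ½·((-2)·(-101/16−(19/2)) + (-5/4)·(19/2−(-5)) + 13·(-5−(-101/16))) = ½·(253/8 − 145/8 + 273/16) = 489/32, so the V-coordinate is -3/8.
[UVP] = ½·((-2)·(13−(-101/16)) + 11·(-101/16−(-5)) + (-5/4)·(-5−13)) = ½·(-309/8 − 231/16 + 45/2) = -489/32, so the W-coordinate is 3/8.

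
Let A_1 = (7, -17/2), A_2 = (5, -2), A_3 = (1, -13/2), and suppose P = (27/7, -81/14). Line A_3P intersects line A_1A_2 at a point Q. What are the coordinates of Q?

(6, -21/4)

Barycentric coordinates of P with respect to A_1A_2A_3: (2/7, 2/7, 3/7).
On side A_1A_2 the A_3-coordinate is zero; dropping P's A_3-weight 3/7 and renormalizing the remaining 2/7 : 2/7 gives weights 1/2, 1/2 on A_1, A_2.
Q = (1/2)·(7, -17/2) + (1/2)·(5, -2) = (6, -21/4).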